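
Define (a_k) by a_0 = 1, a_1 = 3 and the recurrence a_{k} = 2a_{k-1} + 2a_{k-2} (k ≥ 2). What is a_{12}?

186304

The ordinary generating function has denominator 1 - 2z - 2z^2.
Iterating the recurrence: a_0,…,a_{12} = 1, 3, 8, 22, 60, 164, 448, 1224, 3344, 9136, 24960, 68192, 186304.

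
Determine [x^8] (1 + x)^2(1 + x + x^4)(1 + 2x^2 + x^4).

(1 + x)^2 has coefficients 1,2,1 for degrees 0…2.
(1 + x + x^4) has coefficients 1,1,0,0,1,0,0,0,0 for degrees 0…8.
Finally multiplying by (1 + 2x^2 + x^4), the product of all factors after the first has coefficients 1,1,2,2,2,1,2,0,1 for degrees 0…8.
[x^8] = 1·1 + 2·0 + 1·2 = 3.

3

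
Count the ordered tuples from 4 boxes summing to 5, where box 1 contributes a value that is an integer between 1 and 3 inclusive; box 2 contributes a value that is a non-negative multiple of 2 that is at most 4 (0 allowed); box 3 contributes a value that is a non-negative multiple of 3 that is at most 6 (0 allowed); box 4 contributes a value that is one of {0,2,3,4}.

The generating function for the choices is (y + y^2 + y^3)·(1 + y^2 + y^4)·(1 + y^3 + y^6)·(1 + y^2 + y^3 + y^4); the count is [y^5].
(y + y^2 + y^3) has coefficients 0,1,1,1 for degrees 0…3.
(1 + y^2 + y^4) has coefficients 1,0,1,0,1,0 for degrees 0…5.
Multiplying by (1 + y^3 + y^6) gives running coefficients 1,0,1,1,1,1 for degrees 0…5.
Finally multiplying by (1 + y^2 + y^3 + y^4), the product of all factors after the first has coefficients 1,0,2,2,3,3 for degrees 0…5.
[y^5] = 1·3 + 1·2 + 1·2 = 7.

7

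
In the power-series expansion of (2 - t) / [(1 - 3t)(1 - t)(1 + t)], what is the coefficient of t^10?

The denominator gives the recurrence a_n = 3a_(n−1) + a_(n−2) − 3a_(n−3) for n ≥ 3; the numerator fixes a_0 = 2, a_1 = 5, a_2 = 17.
Iterating: 2, 5, 17, 50, 152, 455, 1367, 4100, 12302, 36905, 110717, so a_10 = 110717.

110717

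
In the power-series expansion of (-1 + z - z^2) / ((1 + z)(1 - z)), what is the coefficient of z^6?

-2

The denominator gives the recurrence a_n = a_(n−2) for n ≥ 3; the numerator fixes a_0 = -1, a_1 = 1, a_2 = -2.
Iterating: -1, 1, -2, 1, -2, 1, -2, so a_6 = -2.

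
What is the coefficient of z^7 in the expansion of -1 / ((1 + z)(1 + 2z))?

255

Partial fractions give a closed form: a_n = (1)·(-1)^n + (-2)·(-2)^n.
At n = 7: a_7 = 255.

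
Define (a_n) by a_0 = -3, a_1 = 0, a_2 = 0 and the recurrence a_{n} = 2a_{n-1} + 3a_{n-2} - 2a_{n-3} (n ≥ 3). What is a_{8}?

The ordinary generating function has denominator 1 - 2t - 3t^2 + 2t^3.
Iterating the recurrence: a_0,…,a_{8} = -3, 0, 0, 6, 12, 42, 108, 318, 876.

876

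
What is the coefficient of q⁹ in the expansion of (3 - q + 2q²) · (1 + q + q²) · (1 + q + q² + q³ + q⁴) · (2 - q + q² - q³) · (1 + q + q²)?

(3 - q + 2q²) has coefficients 3,-1,2 for degrees 0…2.
(1 + q + q²) has coefficients 1,1,1,0,0,0,0,0,0,0 for degrees 0…9.
Multiplying by (1 + q + q² + q³ + q⁴) gives running coefficients 1,2,3,3,3,2,1,0,0,0 for degrees 0…9.
Multiplying by (2 - q + q² - q³) gives running coefficients 2,3,5,4,4,1,0,-2,-1,-1 for degrees 0…9.
Finally multiplying by (1 + q + q²), the product of all factors after the first has coefficients 2,5,10,12,13,9,5,-1,-3,-4 for degrees 0…9.
[q⁹] = 3·(-4) − 1·(-3) + 2·(-1) = -11.

-11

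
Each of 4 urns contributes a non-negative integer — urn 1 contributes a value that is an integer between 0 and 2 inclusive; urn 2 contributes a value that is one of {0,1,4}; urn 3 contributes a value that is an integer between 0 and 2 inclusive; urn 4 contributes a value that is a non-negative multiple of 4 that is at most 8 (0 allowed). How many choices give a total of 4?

The generating function for the choices is (1 + x + x^2)·(1 + x + x^4)·(1 + x + x^2)·(1 + x^4 + x^8); the count is [x^4].
(1 + x + x^2) has coefficients 1,1,1 for degrees 0…2.
(1 + x + x^4) has coefficients 1,1,0,0,1 for degrees 0…4.
Multiplying by (1 + x + x^2) gives running coefficients 1,2,2,1,1 for degrees 0…4.
Finally multiplying by (1 + x^4 + x^8), the product of all factors after the first has coefficients 1,2,2,1,2 for degrees 0…4.
[x^4] = 1·2 + 1·1 + 1·2 = 5.

5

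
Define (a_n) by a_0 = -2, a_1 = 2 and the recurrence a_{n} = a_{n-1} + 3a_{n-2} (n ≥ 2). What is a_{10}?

-730

The ordinary generating function has denominator 1 - t - 3t^2.
Iterating the recurrence: a_0,…,a_{10} = -2, 2, -4, 2, -10, -4, -34, -46, -148, -286, -730.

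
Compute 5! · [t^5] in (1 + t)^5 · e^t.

The EGF product rule gives c_5 = Σ_{k_1+k_2=5} C(5; k_1,k_2) · ∏ g_i(k_i), where (1+t)^5 gives the falling factorial (5)_k; e^t gives (1)^k.
g_1(k) for k = 0…5: 1, 5, 20, 60, 120, 120.
g_2(k) for k = 0…5: 1, 1, 1, 1, 1, 1.
c_5 = Σ_k C(5,k)·g_1(k)·g_2(5−k) = 1·1·1 + 5·5·1 + 10·20·1 + 10·60·1 + 5·120·1 + 1·120·1 = 1 + 25 + 200 + 600 + 600 + 120 = 1546.

1546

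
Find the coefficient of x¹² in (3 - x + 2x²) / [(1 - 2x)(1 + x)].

The denominator gives the recurrence a_n = a_(n−1) + 2a_(n−2) for n ≥ 3; the numerator fixes a_0 = 3, a_1 = 2, a_2 = 10.
Iterating: 3, 2, 10, 14, 34, 62, 130, 254, 514, 1022, 2050, 4094, 8194, so a_12 = 8194.

8194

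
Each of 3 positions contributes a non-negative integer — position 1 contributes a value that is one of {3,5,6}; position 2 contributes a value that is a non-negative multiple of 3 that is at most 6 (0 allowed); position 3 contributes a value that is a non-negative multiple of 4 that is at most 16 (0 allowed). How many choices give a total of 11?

2

The generating function for the choices is (y³ + y⁵ + y⁶)·(1 + y³ + y⁶)·(1 + y⁴ + y⁸ + y¹² + y¹⁶); the count is [y¹¹].
(y³ + y⁵ + y⁶) has coefficients 0,0,0,1,0,1,1 for degrees 0…6.
(1 + y³ + y⁶) has coefficients 1,0,0,1,0,0,1,0,0,0,0,0 for degrees 0…11.
Finally multiplying by (1 + y⁴ + y⁸ + y¹² + y¹⁶), the product of all factors after the first has coefficients 1,0,0,1,1,0,1,1,1,0,1,1 for degrees 0…11.
[y¹¹] = 1·1 + 1·1 + 1·0 = 2.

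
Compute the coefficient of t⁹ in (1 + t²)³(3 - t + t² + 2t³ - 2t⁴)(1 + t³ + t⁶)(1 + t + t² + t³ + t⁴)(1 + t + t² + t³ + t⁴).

(1 + t²)³ has coefficients 1,0,3,0,3,0,1 for degrees 0…6.
(3 - t + t² + 2t³ - 2t⁴) has coefficients 3,-1,1,2,-2,0,0,0,0,0 for degrees 0…9.
Multiplying by (1 + t³ + t⁶) gives running coefficients 3,-1,1,5,-3,1,5,-3,1,2 for degrees 0…9.
Multiplying by (1 + t + t² + t³ + t⁴) gives running coefficients 3,2,3,8,5,3,9,5,1,6 for degrees 0…9.
Finally multiplying by (1 + t + t² + t³ + t⁴), the product of all factors after the first has coefficients 3,5,8,16,21,21,28,30,23,24 for degrees 0…9.
[t⁹] = 1·24 + 3·30 + 3·21 + 1·16 = 193.

193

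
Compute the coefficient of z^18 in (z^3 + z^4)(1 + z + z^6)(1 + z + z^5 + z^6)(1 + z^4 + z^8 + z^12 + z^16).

(z^3 + z^4) has coefficients 0,0,0,1,1 for degrees 0…4.
(1 + z + z^6) has coefficients 1,1,0,0,0,0,1,0,0,0,0,0,0,0,0,0,0,0,0 for degrees 0…18.
Multiplying by (1 + z + z^5 + z^6) gives running coefficients 1,2,1,0,0,1,3,2,0,0,0,1,1,0,0,0,0,0,0 for degrees 0…18.
Finally multiplying by (1 + z^4 + z^8 + z^12 + z^16), the product of all factors after the first has coefficients 1,2,1,0,1,3,4,2,1,3,4,3,2,3,4,3,2,3,4 for degrees 0…18.
[z^18] = 1·3 + 1·4 = 7.

7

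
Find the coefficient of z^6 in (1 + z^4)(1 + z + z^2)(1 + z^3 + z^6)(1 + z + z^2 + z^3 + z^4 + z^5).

9

(1 + z^4) has coefficients 1,0,0,0,1 for degrees 0…4.
(1 + z + z^2) has coefficients 1,1,1,0,0,0,0 for degrees 0…6.
Multiplying by (1 + z^3 + z^6) gives running coefficients 1,1,1,1,1,1,1 for degrees 0…6.
Finally multiplying by (1 + z + z^2 + z^3 + z^4 + z^5), the product of all factors after the first has coefficients 1,2,3,4,5,6,6 for degrees 0…6.
[z^6] = 1·6 + 1·3 = 9.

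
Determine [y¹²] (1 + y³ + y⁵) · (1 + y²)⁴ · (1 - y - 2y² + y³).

(1 + y³ + y⁵) has coefficients 1,0,0,1,0,1 for degrees 0…5.
(1 + y²)⁴ has coefficients 1,0,4,0,6,0,4,0,1,0,0,0,0 for degrees 0…12.
Finally multiplying by (1 - y - 2y² + y³), the product of all factors after the first has coefficients 1,-1,2,-3,-2,-2,-8,2,-7,3,-2,1,0 for degrees 0…12.
[y¹²] = 1·0 + 1·3 + 1·2 = 5.

5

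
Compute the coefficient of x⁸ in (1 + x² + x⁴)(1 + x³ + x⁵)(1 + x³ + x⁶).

(1 + x² + x⁴) has coefficients 1,0,1,0,1 for degrees 0…4.
(1 + x³ + x⁵) has coefficients 1,0,0,1,0,1,0,0,0 for degrees 0…8.
Finally multiplying by (1 + x³ + x⁶), the product of all factors after the first has coefficients 1,0,0,2,0,1,2,0,1 for degrees 0…8.
[x⁸] = 1·1 + 1·2 + 1·0 = 3.

3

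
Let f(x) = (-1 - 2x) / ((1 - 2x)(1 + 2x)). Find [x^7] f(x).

The denominator gives the recurrence a_n = 4a_(n−2) for n ≥ 2; the numerator fixes a_0 = -1, a_1 = -2.
Iterating: -1, -2, -4, -8, -16, -32, -64, -128, so a_7 = -128.

-128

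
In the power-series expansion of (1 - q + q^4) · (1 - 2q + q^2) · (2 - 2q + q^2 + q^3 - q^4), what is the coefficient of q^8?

(1 - q + q^4) has coefficients 1,-1,0,0,1 for degrees 0…4.
(1 - 2q + q^2) has coefficients 1,-2,1,0,0,0,0,0,0 for degrees 0…8.
Finally multiplying by (2 - 2q + q^2 + q^3 - q^4), the product of all factors after the first has coefficients 2,-6,7,-3,-2,3,-1,0,0 for degrees 0…8.
[q^8] = 1·0 − 1·0 + 1·(-2) = -2.

-2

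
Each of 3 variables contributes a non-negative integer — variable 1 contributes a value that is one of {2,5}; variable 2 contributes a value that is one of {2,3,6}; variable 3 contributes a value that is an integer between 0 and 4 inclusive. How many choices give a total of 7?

The generating function for the choices is (z^2 + z^5)·(z^2 + z^3 + z^6)·(1 + z + z^2 + z^3 + z^4); the count is [z^7].
(z^2 + z^5) has coefficients 0,0,1,0,0,1 for degrees 0…5.
(z^2 + z^3 + z^6) has coefficients 0,0,1,1,0,0,1,0 for degrees 0…7.
Finally multiplying by (1 + z + z^2 + z^3 + z^4), the product of all factors after the first has coefficients 0,0,1,2,2,2,3,2 for degrees 0…7.
[z^7] = 1·2 + 1·1 = 3.

3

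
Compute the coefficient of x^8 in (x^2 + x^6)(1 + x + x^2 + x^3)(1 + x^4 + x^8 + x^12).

2

(x^2 + x^6) has coefficients 0,0,1,0,0,0,1 for degrees 0…6.
(1 + x + x^2 + x^3) has coefficients 1,1,1,1,0,0,0,0,0 for degrees 0…8.
Finally multiplying by (1 + x^4 + x^8 + x^12), the product of all factors after the first has coefficients 1,1,1,1,1,1,1,1,1 for degrees 0…8.
[x^8] = 1·1 + 1·1 = 2.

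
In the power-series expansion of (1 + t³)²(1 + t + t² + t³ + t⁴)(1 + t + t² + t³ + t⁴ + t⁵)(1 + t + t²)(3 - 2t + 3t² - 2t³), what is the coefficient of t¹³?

(1 + t³)² has coefficients 1,0,0,2,0,0,1 for degrees 0…6.
(1 + t + t² + t³ + t⁴) has coefficients 1,1,1,1,1,0,0,0,0,0,0,0,0,0 for degrees 0…13.
Multiplying by (1 + t + t² + t³ + t⁴ + t⁵) gives running coefficients 1,2,3,4,5,5,4,3,2,1,0,0,0,0 for degrees 0…13.
Multiplying by (1 + t + t²) gives running coefficients 1,3,6,9,12,14,14,12,9,6,3,1,0,0 for degrees 0…13.
Finally multiplying by (3 - 2t + 3t² - 2t³), the product of all factors after the first has coefficients 3,7,15,22,30,33,32,26,17,8,0,-3,-5,-3 for degrees 0…13.
[t¹³] = 1·(-3) + 2·0 + 1·26 = 23.

23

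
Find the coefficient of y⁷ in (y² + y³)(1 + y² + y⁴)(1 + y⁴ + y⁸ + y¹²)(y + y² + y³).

(y² + y³) has coefficients 0,0,1,1 for degrees 0…3.
(1 + y² + y⁴) has coefficients 1,0,1,0,1,0,0,0 for degrees 0…7.
Multiplying by (1 + y⁴ + y⁸ + y¹²) gives running coefficients 1,0,1,0,2,0,1,0 for degrees 0…7.
Finally multiplying by (y + y² + y³), the product of all factors after the first has coefficients 0,1,1,2,1,3,2,3 for degrees 0…7.
[y⁷] = 1·3 + 1·1 = 4.

4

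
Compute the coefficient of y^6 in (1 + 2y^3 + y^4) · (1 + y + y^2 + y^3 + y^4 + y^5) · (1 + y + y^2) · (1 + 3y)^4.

(1 + 2y^3 + y^4) has coefficients 1,0,0,2,1 for degrees 0…4.
(1 + y + y^2 + y^3 + y^4 + y^5) has coefficients 1,1,1,1,1,1,0 for degrees 0…6.
Multiplying by (1 + y + y^2) gives running coefficients 1,2,3,3,3,3,2 for degrees 0…6.
Finally multiplying by (1 + 3y)^4, the product of all factors after the first has coefficients 1,14,81,255,498,687,767 for degrees 0…6.
[y^6] = 1·767 + 2·255 + 1·81 = 1358.

1358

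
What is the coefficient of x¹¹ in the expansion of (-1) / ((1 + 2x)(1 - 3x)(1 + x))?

-78078

The denominator gives the recurrence a_n = 7a_(n−2) + 6a_(n−3) for n ≥ 3; the numerator fixes a_0 = -1, a_1 = 0, a_2 = -7.
Iterating: -1, 0, -7, -6, -49, -84, -379, -882, -3157, -8448, -27391, -78078, so a_11 = -78078.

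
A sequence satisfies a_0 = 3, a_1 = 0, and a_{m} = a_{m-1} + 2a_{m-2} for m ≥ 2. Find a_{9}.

The ordinary generating function has denominator 1 - x - 2x^2.
Iterating the recurrence: a_0,…,a_{9} = 3, 0, 6, 6, 18, 30, 66, 126, 258, 510.

510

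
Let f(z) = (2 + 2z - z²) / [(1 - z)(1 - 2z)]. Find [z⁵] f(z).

The denominator gives the recurrence a_n = 3a_(n−1) − 2a_(n−2) for n ≥ 3; the numerator fixes a_0 = 2, a_1 = 8, a_2 = 19.
Iterating: 2, 8, 19, 41, 85, 173, so a_5 = 173.

173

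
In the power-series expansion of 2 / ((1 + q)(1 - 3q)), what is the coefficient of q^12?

797162

Partial fractions give a closed form: a_n = (1/2)·(-1)^n + (3/2)·3^n.
At n = 12: a_12 = 797162.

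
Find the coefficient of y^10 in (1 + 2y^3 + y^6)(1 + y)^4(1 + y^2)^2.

22

(1 + 2y^3 + y^6) has coefficients 1,0,0,2,0,0,1 for degrees 0…6.
(1 + y)^4 has coefficients 1,4,6,4,1,0,0,0,0,0,0 for degrees 0…10.
Finally multiplying by (1 + y^2)^2, the product of all factors after the first has coefficients 1,4,8,12,14,12,8,4,1,0,0 for degrees 0…10.
[y^10] = 1·0 + 2·4 + 1·14 = 22.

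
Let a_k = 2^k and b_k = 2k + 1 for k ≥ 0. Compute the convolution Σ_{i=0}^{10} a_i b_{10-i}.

6119

This is [x^10] in the product of the two ordinary generating functions.
Σ = 1·21 + 2·19 + 4·17 + 8·15 + 16·13 + 32·11 + 64·9 + 128·7 + 256·5 + 512·3 + 1024·1 = 6119.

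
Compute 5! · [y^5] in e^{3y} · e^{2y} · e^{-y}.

1024

The EGF product rule gives c_5 = Σ_{k_1+k_2+k_3=5} C(5; k_1,k_2,k_3) · ∏ g_i(k_i), where e^{3y} gives (3)^k; e^{2y} gives (2)^k; e^{-y} gives (-1)^k.
g_1(k) for k = 0…5: 1, 3, 9, 27, 81, 243.
g_2(k) for k = 0…5: 1, 2, 4, 8, 16, 32.
g_3(k) for k = 0…5: 1, -1, 1, -1, 1, -1.
First combine the last two factors: h(k) = Σ_j C(k,j)·g_2(j)·g_3(k−j) for k = 0…5: 1, 1, 1, 1, 1, 1.
c_5 = Σ_k C(5,k)·g_1(k)·h(5−k) = 1·1·1 + 5·3·1 + 10·9·1 + 10·27·1 + 5·81·1 + 1·243·1 = 1 + 15 + 90 + 270 + 405 + 243 = 1024.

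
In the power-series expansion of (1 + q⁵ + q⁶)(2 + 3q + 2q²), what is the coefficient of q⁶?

5

(1 + q⁵ + q⁶) has coefficients 1,0,0,0,0,1,1 for degrees 0…6.
(2 + 3q + 2q²) has coefficients 2,3,2,0,0,0,0 for degrees 0…6.
[q⁶] = 1·0 + 1·3 + 1·2 = 5.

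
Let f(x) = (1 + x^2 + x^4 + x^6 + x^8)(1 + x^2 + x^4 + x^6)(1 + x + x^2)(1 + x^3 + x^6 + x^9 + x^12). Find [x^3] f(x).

3

(1 + x^2 + x^4 + x^6 + x^8) has coefficients 1,0,1,0 for degrees 0…3.
(1 + x^2 + x^4 + x^6) has coefficients 1,0,1,0 for degrees 0…3.
Multiplying by (1 + x + x^2) gives running coefficients 1,1,2,1 for degrees 0…3.
Finally multiplying by (1 + x^3 + x^6 + x^9 + x^12), the product of all factors after the first has coefficients 1,1,2,2 for degrees 0…3.
[x^3] = 1·2 + 1·1 = 3.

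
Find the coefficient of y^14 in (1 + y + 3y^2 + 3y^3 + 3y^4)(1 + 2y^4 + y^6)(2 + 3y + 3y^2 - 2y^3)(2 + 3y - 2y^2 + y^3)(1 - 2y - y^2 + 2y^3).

56

(1 + y + 3y^2 + 3y^3 + 3y^4) has coefficients 1,1,3,3,3 for degrees 0…4.
(1 + 2y^4 + y^6) has coefficients 1,0,0,0,2,0,1,0,0,0,0,0,0,0,0 for degrees 0…14.
Multiplying by (2 + 3y + 3y^2 - 2y^3) gives running coefficients 2,3,3,-2,4,6,8,-1,3,-2,0,0,0,0,0 for degrees 0…14.
Multiplying by (2 + 3y - 2y^2 + y^3) gives running coefficients 4,12,11,1,-1,31,24,14,-7,15,-13,7,-2,0,0 for degrees 0…14.
Finally multiplying by (1 - 2y - y^2 + 2y^3), the product of all factors after the first has coefficients 4,4,-17,-25,10,54,-35,-67,3,63,-8,4,27,-29,16 for degrees 0…14.
[y^14] = 1·16 + 1·(-29) + 3·27 + 3·4 + 3·(-8) = 56.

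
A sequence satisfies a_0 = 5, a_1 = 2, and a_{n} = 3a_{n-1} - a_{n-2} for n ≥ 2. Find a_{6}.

13

The ordinary generating function has denominator 1 - 3z + z^2.
Iterating the recurrence: a_0,…,a_{6} = 5, 2, 1, 1, 2, 5, 13.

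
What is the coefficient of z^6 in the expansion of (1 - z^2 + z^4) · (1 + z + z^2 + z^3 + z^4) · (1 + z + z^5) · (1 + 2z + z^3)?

5

(1 - z^2 + z^4) has coefficients 1,0,-1,0,1 for degrees 0…4.
(1 + z + z^2 + z^3 + z^4) has coefficients 1,1,1,1,1,0,0 for degrees 0…6.
Multiplying by (1 + z + z^5) gives running coefficients 1,2,2,2,2,2,1 for degrees 0…6.
Finally multiplying by (1 + 2z + z^3), the product of all factors after the first has coefficients 1,4,6,7,8,8,7 for degrees 0…6.
[z^6] = 1·7 − 1·8 + 1·6 = 5.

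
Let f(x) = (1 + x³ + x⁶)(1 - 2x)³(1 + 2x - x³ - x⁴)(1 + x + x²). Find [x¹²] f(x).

-13

(1 + x³ + x⁶) has coefficients 1,0,0,1,0,0,1 for degrees 0…6.
(1 - 2x)³ has coefficients 1,-6,12,-8,0,0,0,0,0,0,0,0,0 for degrees 0…12.
Multiplying by (1 + 2x - x³ - x⁴) gives running coefficients 1,-4,0,15,-11,-6,-4,8,0,0,0,0,0 for degrees 0…12.
Finally multiplying by (1 + x + x²), the product of all factors after the first has coefficients 1,-3,-3,11,4,-2,-21,-2,4,8,0,0,0 for degrees 0…12.
[x¹²] = 1·0 + 1·8 + 1·(-21) = -13.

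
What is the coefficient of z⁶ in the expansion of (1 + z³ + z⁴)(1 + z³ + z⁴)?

1

(1 + z³ + z⁴) has coefficients 1,0,0,1,1 for degrees 0…4.
(1 + z³ + z⁴) has coefficients 1,0,0,1,1,0,0 for degrees 0…6.
[z⁶] = 1·0 + 1·1 + 1·0 = 1.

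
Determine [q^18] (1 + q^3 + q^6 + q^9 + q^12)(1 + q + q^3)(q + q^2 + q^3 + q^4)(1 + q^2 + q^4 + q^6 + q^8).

17

(1 + q^3 + q^6 + q^9 + q^12) has coefficients 1,0,0,1,0,0,1,0,0,1,0,0,1 for degrees 0…12.
(1 + q + q^3) has coefficients 1,1,0,1,0,0,0,0,0,0,0,0,0,0,0,0,0,0,0 for degrees 0…18.
Multiplying by (q + q^2 + q^3 + q^4) gives running coefficients 0,1,2,2,3,2,1,1,0,0,0,0,0,0,0,0,0,0,0 for degrees 0…18.
Finally multiplying by (1 + q^2 + q^4 + q^6 + q^8), the product of all factors after the first has coefficients 0,1,2,3,5,5,6,6,6,6,6,5,4,3,1,1,0,0,0 for degrees 0…18.
[q^18] = 1·0 + 1·1 + 1·4 + 1·6 + 1·6 = 17.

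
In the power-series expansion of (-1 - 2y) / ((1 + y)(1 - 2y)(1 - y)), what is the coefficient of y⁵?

-84

Partial fractions give a closed form: a_n = (1/6)·(-1)^n + (-8/3)·2^n + (3/2)·1^n.
At n = 5: a_5 = -84.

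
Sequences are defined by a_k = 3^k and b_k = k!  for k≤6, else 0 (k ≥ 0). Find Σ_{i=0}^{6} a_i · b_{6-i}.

2592

The convolution is the t^6 coefficient of A(t)B(t).
Σ = 1·720 + 3·120 + 9·24 + 27·6 + 81·2 + 243·1 + 729·1 = 2592.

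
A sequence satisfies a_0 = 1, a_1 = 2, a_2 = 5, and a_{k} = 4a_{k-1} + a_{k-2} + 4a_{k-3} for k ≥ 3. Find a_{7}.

10090

The ordinary generating function has denominator 1 - 4t - t^2 - 4t^3.
Iterating the recurrence: a_0,…,a_{7} = 1, 2, 5, 26, 117, 514, 2277, 10090.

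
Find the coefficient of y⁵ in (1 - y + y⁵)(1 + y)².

1

(1 - y + y⁵) has coefficients 1,-1,0,0,0,1 for degrees 0…5.
(1 + y)² has coefficients 1,2,1,0,0,0 for degrees 0…5.
[y⁵] = 1·0 − 1·0 + 1·1 = 1.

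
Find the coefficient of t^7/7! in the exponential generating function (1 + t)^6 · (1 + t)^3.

The EGF product rule gives c_7 = Σ_{k_1+k_2=7} C(7; k_1,k_2) · ∏ g_i(k_i), where (1+t)^6 gives the falling factorial (6)_k; (1+t)^3 gives the falling factorial (3)_k.
g_1(k) for k = 0…7: 1, 6, 30, 120, 360, 720, 720, 0.
g_2(k) for k = 0…7: 1, 3, 6, 6, 0, 0, 0, 0.
c_7 = Σ_k C(7,k)·g_1(k)·g_2(7−k) = 35·360·6 + 21·720·6 + 7·720·3 = 75600 + 90720 + 15120 = 181440.

181440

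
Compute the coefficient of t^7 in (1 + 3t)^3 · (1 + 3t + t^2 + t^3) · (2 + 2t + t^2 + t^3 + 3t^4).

(1 + 3t)^3 has coefficients 1,9,27,27 for degrees 0…3.
(1 + 3t + t^2 + t^3) has coefficients 1,3,1,1,0,0,0,0 for degrees 0…7.
Finally multiplying by (2 + 2t + t^2 + t^3 + 3t^4), the product of all factors after the first has coefficients 2,8,9,8,9,11,4,3 for degrees 0…7.
[t^7] = 1·3 + 9·4 + 27·11 + 27·9 = 579.

579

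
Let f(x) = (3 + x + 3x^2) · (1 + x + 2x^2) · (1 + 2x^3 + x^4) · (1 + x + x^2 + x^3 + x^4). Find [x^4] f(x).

45

(3 + x + 3x^2) has coefficients 3,1,3 for degrees 0…2.
(1 + x + 2x^2) has coefficients 1,1,2,0,0 for degrees 0…4.
Multiplying by (1 + 2x^3 + x^4) gives running coefficients 1,1,2,2,3 for degrees 0…4.
Finally multiplying by (1 + x + x^2 + x^3 + x^4), the product of all factors after the first has coefficients 1,2,4,6,9 for degrees 0…4.
[x^4] = 3·9 + 1·6 + 3·4 = 45.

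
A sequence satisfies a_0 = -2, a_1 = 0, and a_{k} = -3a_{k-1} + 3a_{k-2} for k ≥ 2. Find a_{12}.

The ordinary generating function has denominator 1 + 3t - 3t^2.
Iterating the recurrence: a_0,…,a_{12} = -2, 0, -6, 18, -72, 270, -1026, 3888, -14742, 55890, -211896, 803358, -3045762.

-3045762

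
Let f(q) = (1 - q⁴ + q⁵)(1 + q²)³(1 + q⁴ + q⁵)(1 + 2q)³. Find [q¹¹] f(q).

(1 - q⁴ + q⁵) has coefficients 1,0,0,0,-1,1 for degrees 0…5.
(1 + q²)³ has coefficients 1,0,3,0,3,0,1,0,0,0,0,0 for degrees 0…11.
Multiplying by (1 + q⁴ + q⁵) gives running coefficients 1,0,3,0,4,1,4,3,3,3,1,1 for degrees 0…11.
Finally multiplying by (1 + 2q)³, the product of all factors after the first has coefficients 1,6,15,26,40,49,58,71,77,89,79,67 for degrees 0…11.
[q¹¹] = 1·67 − 1·71 + 1·58 = 54.

54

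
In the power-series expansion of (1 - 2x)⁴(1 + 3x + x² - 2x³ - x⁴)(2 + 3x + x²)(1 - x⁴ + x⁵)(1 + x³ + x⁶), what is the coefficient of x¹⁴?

-104

(1 - 2x)⁴ has coefficients 1,-8,24,-32,16 for degrees 0…4.
(1 + 3x + x² - 2x³ - x⁴) has coefficients 1,3,1,-2,-1,0,0,0,0,0,0,0,0,0,0 for degrees 0…14.
Multiplying by (2 + 3x + x²) gives running coefficients 2,9,12,2,-7,-5,-1,0,0,0,0,0,0,0,0 for degrees 0…14.
Multiplying by (1 - x⁴ + x⁵) gives running coefficients 2,9,12,2,-9,-12,-4,10,9,-2,-4,-1,0,0,0 for degrees 0…14.
Finally multiplying by (1 + x³ + x⁶), the product of all factors after the first has coefficients 2,9,12,4,0,0,0,10,9,-4,-3,-4,-6,6,8 for degrees 0…14.
[x¹⁴] = 1·8 − 8·6 + 24·(-6) − 32·(-4) + 16·(-3) = -104.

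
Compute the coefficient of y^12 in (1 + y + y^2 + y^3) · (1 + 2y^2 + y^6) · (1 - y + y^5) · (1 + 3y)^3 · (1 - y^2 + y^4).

-33

(1 + y + y^2 + y^3) has coefficients 1,1,1,1 for degrees 0…3.
(1 + 2y^2 + y^6) has coefficients 1,0,2,0,0,0,1,0,0,0,0,0,0 for degrees 0…12.
Multiplying by (1 - y + y^5) gives running coefficients 1,-1,2,-2,0,1,1,1,0,0,0,1,0 for degrees 0…12.
Multiplying by (1 + 3y)^3 gives running coefficients 1,8,20,16,9,1,-44,37,63,54,27,1,9 for degrees 0…12.
Finally multiplying by (1 - y^2 + y^4), the product of all factors after the first has coefficients 1,8,19,8,-10,-7,-33,52,116,18,-80,-16,45 for degrees 0…12.
[y^12] = 1·45 + 1·(-16) + 1·(-80) + 1·18 = -33.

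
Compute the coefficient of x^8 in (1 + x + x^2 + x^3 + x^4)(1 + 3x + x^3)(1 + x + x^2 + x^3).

6

(1 + x + x^2 + x^3 + x^4) has coefficients 1,1,1,1,1 for degrees 0…4.
(1 + 3x + x^3) has coefficients 1,3,0,1,0,0,0,0,0 for degrees 0…8.
Finally multiplying by (1 + x + x^2 + x^3), the product of all factors after the first has coefficients 1,4,4,5,4,1,1,0,0 for degrees 0…8.
[x^8] = 1·0 + 1·0 + 1·1 + 1·1 + 1·4 = 6.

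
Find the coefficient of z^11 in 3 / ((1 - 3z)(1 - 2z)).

1582035

The denominator gives the recurrence a_n = 5a_(n−1) − 6a_(n−2) for n ≥ 2; the numerator fixes a_0 = 3, a_1 = 15.
Iterating: 3, 15, 57, 195, 633, 1995, 6177, 18915, 57513, 174075, 525297, 1582035, so a_11 = 1582035.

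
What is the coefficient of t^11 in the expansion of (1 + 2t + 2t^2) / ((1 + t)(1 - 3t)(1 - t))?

376436

Partial fractions give a closed form: a_n = (1/8)·(-1)^n + (17/8)·3^n + (-5/4)·1^n.
At n = 11: a_11 = 376436.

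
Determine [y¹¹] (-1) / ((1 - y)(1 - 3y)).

-265720

The denominator gives the recurrence a_n = 4a_(n−1) − 3a_(n−2) for n ≥ 2; the numerator fixes a_0 = -1, a_1 = -4.
Iterating: -1, -4, -13, -40, -121, -364, -1093, -3280, -9841, -29524, -88573, -265720, so a_11 = -265720.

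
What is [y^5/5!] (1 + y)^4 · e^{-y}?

19

The EGF product rule gives c_5 = Σ_{k_1+k_2=5} C(5; k_1,k_2) · ∏ g_i(k_i), where (1+y)^4 gives the falling factorial (4)_k; e^{-y} gives (-1)^k.
g_1(k) for k = 0…5: 1, 4, 12, 24, 24, 0.
g_2(k) for k = 0…5: 1, -1, 1, -1, 1, -1.
c_5 = Σ_k C(5,k)·g_1(k)·g_2(5−k) = 1·1·(-1) + 5·4·1 + 10·12·(-1) + 10·24·1 + 5·24·(-1) = −1 + 20 − 120 + 240 − 120 = 19.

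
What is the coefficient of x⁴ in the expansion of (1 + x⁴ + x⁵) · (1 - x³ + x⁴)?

2

(1 + x⁴ + x⁵) has coefficients 1,0,0,0,1 for degrees 0…4.
(1 - x³ + x⁴) has coefficients 1,0,0,-1,1 for degrees 0…4.
[x⁴] = 1·1 + 1·1 = 2.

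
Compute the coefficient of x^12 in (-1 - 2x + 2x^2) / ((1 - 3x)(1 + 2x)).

The denominator gives the recurrence a_n = a_(n−1) + 6a_(n−2) for n ≥ 3; the numerator fixes a_0 = -1, a_1 = -3, a_2 = -7.
Iterating: -1, -3, -7, -25, -67, -217, -619, -1921, -5635, -17161, -50971, -153937, -459763, so a_12 = -459763.

-459763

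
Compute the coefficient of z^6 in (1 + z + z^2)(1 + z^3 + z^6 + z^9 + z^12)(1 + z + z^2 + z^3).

4

(1 + z + z^2) has coefficients 1,1,1 for degrees 0…2.
(1 + z^3 + z^6 + z^9 + z^12) has coefficients 1,0,0,1,0,0,1 for degrees 0…6.
Finally multiplying by (1 + z + z^2 + z^3), the product of all factors after the first has coefficients 1,1,1,2,1,1,2 for degrees 0…6.
[z^6] = 1·2 + 1·1 + 1·1 = 4.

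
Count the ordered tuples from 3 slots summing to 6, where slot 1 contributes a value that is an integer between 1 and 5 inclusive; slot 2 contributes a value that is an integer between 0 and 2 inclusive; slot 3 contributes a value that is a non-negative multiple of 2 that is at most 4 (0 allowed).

The generating function for the choices is (t + t^2 + t^3 + t^4 + t^5)·(1 + t + t^2)·(1 + t^2 + t^4); the count is [t^6].
(t + t^2 + t^3 + t^4 + t^5) has coefficients 0,1,1,1,1,1 for degrees 0…5.
(1 + t + t^2) has coefficients 1,1,1,0,0,0,0 for degrees 0…6.
Finally multiplying by (1 + t^2 + t^4), the product of all factors after the first has coefficients 1,1,2,1,2,1,1 for degrees 0…6.
[t^6] = 1·1 + 1·2 + 1·1 + 1·2 + 1·1 = 7.

7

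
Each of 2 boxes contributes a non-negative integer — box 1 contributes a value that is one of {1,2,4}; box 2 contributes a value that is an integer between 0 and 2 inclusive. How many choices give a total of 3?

2

The generating function for the choices is (t + t² + t⁴)·(1 + t + t²); the count is [t³].
(t + t² + t⁴) has coefficients 0,1,1,0 for degrees 0…3.
(1 + t + t²) has coefficients 1,1,1,0 for degrees 0…3.
[t³] = 1·1 + 1·1 = 2.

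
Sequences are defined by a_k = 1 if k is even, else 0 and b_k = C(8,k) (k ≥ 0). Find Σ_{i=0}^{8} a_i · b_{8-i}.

128

This is [x^8] in the product of the two ordinary generating functions.
Σ = 1·1 + 0·8 + 1·28 + 0·56 + 1·70 + 0·56 + 1·28 + 0·8 + 1·1 = 128.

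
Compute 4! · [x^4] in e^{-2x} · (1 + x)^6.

The EGF product rule gives c_4 = Σ_{k_1+k_2=4} C(4; k_1,k_2) · ∏ g_i(k_i), where e^{-2x} gives (-2)^k; (1+x)^6 gives the falling factorial (6)_k.
g_1(k) for k = 0…4: 1, -2, 4, -8, 16.
g_2(k) for k = 0…4: 1, 6, 30, 120, 360.
c_4 = Σ_k C(4,k)·g_1(k)·g_2(4−k) = 1·1·360 + 4·(-2)·120 + 6·4·30 + 4·(-8)·6 + 1·16·1 = 360 − 960 + 720 − 192 + 16 = -56.

-56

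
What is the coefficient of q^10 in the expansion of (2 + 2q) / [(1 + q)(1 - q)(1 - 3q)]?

177146

Partial fractions give a closed form: a_n = (-1)·1^n + (3)·3^n.
At n = 10: a_10 = 177146.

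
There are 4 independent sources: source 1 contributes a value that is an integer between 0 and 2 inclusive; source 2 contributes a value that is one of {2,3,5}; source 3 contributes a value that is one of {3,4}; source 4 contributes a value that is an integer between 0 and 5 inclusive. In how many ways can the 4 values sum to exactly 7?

8

The generating function for the choices is (1 + y + y^2)·(y^2 + y^3 + y^5)·(y^3 + y^4)·(1 + y + y^2 + y^3 + y^4 + y^5); the count is [y^7].
(1 + y + y^2) has coefficients 1,1,1 for degrees 0…2.
(y^2 + y^3 + y^5) has coefficients 0,0,1,1,0,1,0,0 for degrees 0…7.
Multiplying by (y^3 + y^4) gives running coefficients 0,0,0,0,0,1,2,1 for degrees 0…7.
Finally multiplying by (1 + y + y^2 + y^3 + y^4 + y^5), the product of all factors after the first has coefficients 0,0,0,0,0,1,3,4 for degrees 0…7.
[y^7] = 1·4 + 1·3 + 1·1 = 8.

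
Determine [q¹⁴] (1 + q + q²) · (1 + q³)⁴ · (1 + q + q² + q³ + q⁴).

11

(1 + q + q²) has coefficients 1,1,1 for degrees 0…2.
(1 + q³)⁴ has coefficients 1,0,0,4,0,0,6,0,0,4,0,0,1,0,0 for degrees 0…14.
Finally multiplying by (1 + q + q² + q³ + q⁴), the product of all factors after the first has coefficients 1,1,1,5,5,4,10,10,6,10,10,4,5,5,1 for degrees 0…14.
[q¹⁴] = 1·1 + 1·5 + 1·5 = 11.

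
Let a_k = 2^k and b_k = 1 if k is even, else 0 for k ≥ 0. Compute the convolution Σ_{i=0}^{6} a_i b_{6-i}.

This is [x^6] in the product of the two ordinary generating functions.
Σ = 1·1 + 2·0 + 4·1 + 8·0 + 16·1 + 32·0 + 64·1 = 85.

85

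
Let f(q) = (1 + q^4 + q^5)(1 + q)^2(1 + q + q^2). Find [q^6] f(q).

7

(1 + q^4 + q^5) has coefficients 1,0,0,0,1,1 for degrees 0…5.
(1 + q)^2 has coefficients 1,2,1,0,0,0,0 for degrees 0…6.
Finally multiplying by (1 + q + q^2), the product of all factors after the first has coefficients 1,3,4,3,1,0,0 for degrees 0…6.
[q^6] = 1·0 + 1·4 + 1·3 = 7.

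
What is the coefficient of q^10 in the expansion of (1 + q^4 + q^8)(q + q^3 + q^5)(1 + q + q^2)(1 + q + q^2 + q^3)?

9

(1 + q^4 + q^8) has coefficients 1,0,0,0,1,0,0,0,1 for degrees 0…8.
(q + q^3 + q^5) has coefficients 0,1,0,1,0,1,0,0,0,0,0 for degrees 0…10.
Multiplying by (1 + q + q^2) gives running coefficients 0,1,1,2,1,2,1,1,0,0,0 for degrees 0…10.
Finally multiplying by (1 + q + q^2 + q^3), the product of all factors after the first has coefficients 0,1,2,4,5,6,6,5,4,2,1 for degrees 0…10.
[q^10] = 1·1 + 1·6 + 1·2 = 9.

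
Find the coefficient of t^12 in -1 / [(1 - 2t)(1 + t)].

-2731

Partial fractions give a closed form: a_n = (-2/3)·2^n + (-1/3)·(-1)^n.
At n = 12: a_12 = -2731.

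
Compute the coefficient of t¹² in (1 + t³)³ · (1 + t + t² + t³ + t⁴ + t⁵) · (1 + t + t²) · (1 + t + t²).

(1 + t³)³ has coefficients 1,0,0,3,0,0,3,0,0,1 for degrees 0…9.
(1 + t + t² + t³ + t⁴ + t⁵) has coefficients 1,1,1,1,1,1,0,0,0,0,0,0,0 for degrees 0…12.
Multiplying by (1 + t + t²) gives running coefficients 1,2,3,3,3,3,2,1,0,0,0,0,0 for degrees 0…12.
Finally multiplying by (1 + t + t²), the product of all factors after the first has coefficients 1,3,6,8,9,9,8,6,3,1,0,0,0 for degrees 0…12.
[t¹²] = 1·0 + 3·1 + 3·8 + 1·8 = 35.

35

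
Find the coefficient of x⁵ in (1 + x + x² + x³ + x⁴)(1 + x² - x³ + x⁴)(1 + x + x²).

(1 + x + x² + x³ + x⁴) has coefficients 1,1,1,1,1 for degrees 0…4.
(1 + x² - x³ + x⁴) has coefficients 1,0,1,-1,1,0 for degrees 0…5.
Finally multiplying by (1 + x + x²), the product of all factors after the first has coefficients 1,1,2,0,1,0 for degrees 0…5.
[x⁵] = 1·0 + 1·1 + 1·0 + 1·2 + 1·1 = 4.

4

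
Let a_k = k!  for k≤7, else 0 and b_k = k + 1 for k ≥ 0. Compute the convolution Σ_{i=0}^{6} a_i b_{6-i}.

The convolution is the x^6 coefficient of A(x)B(x).
Σ = 1·7 + 1·6 + 2·5 + 6·4 + 24·3 + 120·2 + 720·1 = 1079.

1079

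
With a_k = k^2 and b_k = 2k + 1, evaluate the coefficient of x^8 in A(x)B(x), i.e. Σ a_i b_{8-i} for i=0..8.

876

This is [x^8] in the product of the two ordinary generating functions.
Σ = 0·17 + 1·15 + 4·13 + 9·11 + 16·9 + 25·7 + 36·5 + 49·3 + 64·1 = 876.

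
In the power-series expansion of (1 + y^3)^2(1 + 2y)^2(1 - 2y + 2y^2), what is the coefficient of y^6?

(1 + y^3)^2 has coefficients 1,0,0,2,0,0,1 for degrees 0…6.
(1 + 2y)^2 has coefficients 1,4,4,0,0,0,0 for degrees 0…6.
Finally multiplying by (1 - 2y + 2y^2), the product of all factors after the first has coefficients 1,2,-2,0,8,0,0 for degrees 0…6.
[y^6] = 1·0 + 2·0 + 1·1 = 1.

1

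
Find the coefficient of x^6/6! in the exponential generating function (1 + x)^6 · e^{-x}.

The EGF product rule gives c_6 = Σ_{k_1+k_2=6} C(6; k_1,k_2) · ∏ g_i(k_i), where (1+x)^6 gives the falling factorial (6)_k; e^{-x} gives (-1)^k.
g_1(k) for k = 0…6: 1, 6, 30, 120, 360, 720, 720.
g_2(k) for k = 0…6: 1, -1, 1, -1, 1, -1, 1.
c_6 = Σ_k C(6,k)·g_1(k)·g_2(6−k) = 1·1·1 + 6·6·(-1) + 15·30·1 + 20·120·(-1) + 15·360·1 + 6·720·(-1) + 1·720·1 = 1 − 36 + 450 − 2400 + 5400 − 4320 + 720 = -185.

-185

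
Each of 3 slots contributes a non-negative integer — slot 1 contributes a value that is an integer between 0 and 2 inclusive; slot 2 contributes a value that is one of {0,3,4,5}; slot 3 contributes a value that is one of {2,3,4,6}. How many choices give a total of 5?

The generating function for the choices is (1 + t + t^2)·(1 + t^3 + t^4 + t^5)·(t^2 + t^3 + t^4 + t^6); the count is [t^5].
(1 + t + t^2) has coefficients 1,1,1 for degrees 0…2.
(1 + t^3 + t^4 + t^5) has coefficients 1,0,0,1,1,1 for degrees 0…5.
Finally multiplying by (t^2 + t^3 + t^4 + t^6), the product of all factors after the first has coefficients 0,0,1,1,1,1 for degrees 0…5.
[t^5] = 1·1 + 1·1 + 1·1 = 3.

3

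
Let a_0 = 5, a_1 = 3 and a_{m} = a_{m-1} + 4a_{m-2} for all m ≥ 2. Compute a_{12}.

The ordinary generating function has denominator 1 - y - 4y^2.
Iterating the recurrence: a_0,…,a_{12} = 5, 3, 23, 35, 127, 267, 775, 1843, 4943, 12315, 32087, 81347, 209695.

209695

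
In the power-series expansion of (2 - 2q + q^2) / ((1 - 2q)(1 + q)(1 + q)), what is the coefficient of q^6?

47

The denominator gives the recurrence a_n = 3a_(n−2) + 2a_(n−3) for n ≥ 3; the numerator fixes a_0 = 2, a_1 = -2, a_2 = 7.
Iterating: 2, -2, 7, -2, 17, 8, 47, so a_6 = 47.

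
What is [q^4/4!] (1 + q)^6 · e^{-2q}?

The EGF product rule gives c_4 = Σ_{k_1+k_2=4} C(4; k_1,k_2) · ∏ g_i(k_i), where (1+q)^6 gives the falling factorial (6)_k; e^{-2q} gives (-2)^k.
g_1(k) for k = 0…4: 1, 6, 30, 120, 360.
g_2(k) for k = 0…4: 1, -2, 4, -8, 16.
c_4 = Σ_k C(4,k)·g_1(k)·g_2(4−k) = 1·1·16 + 4·6·(-8) + 6·30·4 + 4·120·(-2) + 1·360·1 = 16 − 192 + 720 − 960 + 360 = -56.

-56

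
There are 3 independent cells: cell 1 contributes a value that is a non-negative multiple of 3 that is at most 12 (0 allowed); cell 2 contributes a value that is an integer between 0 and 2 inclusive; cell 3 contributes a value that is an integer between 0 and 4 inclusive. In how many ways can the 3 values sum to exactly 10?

5

The generating function for the choices is (1 + y^3 + y^6 + y^9 + y^12)·(1 + y + y^2)·(1 + y + y^2 + y^3 + y^4); the count is [y^10].
(1 + y^3 + y^6 + y^9 + y^12) has coefficients 1,0,0,1,0,0,1,0,0,1,0 for degrees 0…10.
(1 + y + y^2) has coefficients 1,1,1,0,0,0,0,0,0,0,0 for degrees 0…10.
Finally multiplying by (1 + y + y^2 + y^3 + y^4), the product of all factors after the first has coefficients 1,2,3,3,3,2,1,0,0,0,0 for degrees 0…10.
[y^10] = 1·0 + 1·0 + 1·3 + 1·2 = 5.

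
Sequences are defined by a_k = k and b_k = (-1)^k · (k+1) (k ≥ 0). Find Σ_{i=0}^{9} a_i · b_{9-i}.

This is [x^9] in the product of the two ordinary generating functions.
Σ = 0·(-10) + 1·9 + 2·(-8) + 3·7 + 4·(-6) + 5·5 + 6·(-4) + 7·3 + 8·(-2) + 9·1 = 5.

5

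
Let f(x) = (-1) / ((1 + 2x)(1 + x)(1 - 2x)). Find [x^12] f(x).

-5461

Partial fractions give a closed form: a_n = (-1)·(-2)^n + (1/3)·(-1)^n + (-1/3)·2^n.
At n = 12: a_12 = -5461.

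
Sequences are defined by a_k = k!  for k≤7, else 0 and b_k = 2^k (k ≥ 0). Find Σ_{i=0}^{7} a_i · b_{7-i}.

7504

Write out a_i and b_{7-i} for i = 0,…,7 and sum the products.
Σ = 1·128 + 1·64 + 2·32 + 6·16 + 24·8 + 120·4 + 720·2 + 5040·1 = 7504.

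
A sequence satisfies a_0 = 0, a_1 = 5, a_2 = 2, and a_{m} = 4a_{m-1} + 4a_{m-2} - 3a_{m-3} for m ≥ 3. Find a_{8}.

The ordinary generating function has denominator 1 - 4q - 4q^2 + 3q^3.
Iterating the recurrence: a_0,…,a_{8} = 0, 5, 2, 28, 105, 526, 2440, 11549, 54378.

54378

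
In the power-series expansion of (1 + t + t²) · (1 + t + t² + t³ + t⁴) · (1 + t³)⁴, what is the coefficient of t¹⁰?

26

(1 + t + t²) has coefficients 1,1,1 for degrees 0…2.
(1 + t + t² + t³ + t⁴) has coefficients 1,1,1,1,1,0,0,0,0,0,0 for degrees 0…10.
Finally multiplying by (1 + t³)⁴, the product of all factors after the first has coefficients 1,1,1,5,5,4,10,10,6,10,10 for degrees 0…10.
[t¹⁰] = 1·10 + 1·10 + 1·6 = 26.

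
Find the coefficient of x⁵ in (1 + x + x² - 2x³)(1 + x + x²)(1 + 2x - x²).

-4

(1 + x + x² - 2x³) has coefficients 1,1,1,-2 for degrees 0…3.
(1 + x + x²) has coefficients 1,1,1,0,0,0 for degrees 0…5.
Finally multiplying by (1 + 2x - x²), the product of all factors after the first has coefficients 1,3,2,1,-1,0 for degrees 0…5.
[x⁵] = 1·0 + 1·(-1) + 1·1 − 2·2 = -4.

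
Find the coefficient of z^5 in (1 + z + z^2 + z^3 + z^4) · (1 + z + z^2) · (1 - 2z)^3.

(1 + z + z^2 + z^3 + z^4) has coefficients 1,1,1,1,1 for degrees 0…4.
(1 + z + z^2) has coefficients 1,1,1,0,0,0 for degrees 0…5.
Finally multiplying by (1 - 2z)^3, the product of all factors after the first has coefficients 1,-5,7,-2,4,-8 for degrees 0…5.
[z^5] = 1·(-8) + 1·4 + 1·(-2) + 1·7 + 1·(-5) = -4.

-4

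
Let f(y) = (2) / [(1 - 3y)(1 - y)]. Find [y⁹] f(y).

59048

The denominator gives the recurrence a_n = 4a_(n−1) − 3a_(n−2) for n ≥ 2; the numerator fixes a_0 = 2, a_1 = 8.
Iterating: 2, 8, 26, 80, 242, 728, 2186, 6560, 19682, 59048, so a_9 = 59048.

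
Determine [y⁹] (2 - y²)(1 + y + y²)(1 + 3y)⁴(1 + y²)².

(2 - y²) has coefficients 2,0,-1 for degrees 0…2.
(1 + y + y²) has coefficients 1,1,1,0,0,0,0,0,0,0 for degrees 0…9.
Multiplying by (1 + 3y)⁴ gives running coefficients 1,13,67,174,243,189,81,0,0,0 for degrees 0…9.
Finally multiplying by (1 + y²)², the product of all factors after the first has coefficients 1,13,69,200,378,550,634,552,405,189 for degrees 0…9.
[y⁹] = 2·189 − 1·552 = -174.

-174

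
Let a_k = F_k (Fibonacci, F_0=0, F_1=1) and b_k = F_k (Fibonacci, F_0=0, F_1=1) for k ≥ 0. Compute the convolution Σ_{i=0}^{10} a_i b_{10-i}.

235

This is [x^10] in the product of the two ordinary generating functions.
Σ = 0·55 + 1·34 + 1·21 + 2·13 + 3·8 + 5·5 + 8·3 + 13·2 + 21·1 + 34·1 + 55·0 = 235.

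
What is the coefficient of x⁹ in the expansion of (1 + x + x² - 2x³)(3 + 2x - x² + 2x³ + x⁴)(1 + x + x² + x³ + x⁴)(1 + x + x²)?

(1 + x + x² - 2x³) has coefficients 1,1,1,-2 for degrees 0…3.
(3 + 2x - x² + 2x³ + x⁴) has coefficients 3,2,-1,2,1,0,0,0,0,0 for degrees 0…9.
Multiplying by (1 + x + x² + x³ + x⁴) gives running coefficients 3,5,4,6,7,4,2,3,1,0 for degrees 0…9.
Finally multiplying by (1 + x + x²), the product of all factors after the first has coefficients 3,8,12,15,17,17,13,9,6,4 for degrees 0…9.
[x⁹] = 1·4 + 1·6 + 1·9 − 2·13 = -7.

-7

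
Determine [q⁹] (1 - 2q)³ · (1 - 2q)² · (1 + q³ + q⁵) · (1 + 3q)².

(1 - 2q)³ has coefficients 1,-6,12,-8 for degrees 0…3.
(1 - 2q)² has coefficients 1,-4,4,0,0,0,0,0,0,0 for degrees 0…9.
Multiplying by (1 + q³ + q⁵) gives running coefficients 1,-4,4,1,-4,5,-4,4,0,0 for degrees 0…9.
Finally multiplying by (1 + 3q)², the product of all factors after the first has coefficients 1,2,-11,-11,38,-10,-10,25,-12,36 for degrees 0…9.
[q⁹] = 1·36 − 6·(-12) + 12·25 − 8·(-10) = 488.

488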